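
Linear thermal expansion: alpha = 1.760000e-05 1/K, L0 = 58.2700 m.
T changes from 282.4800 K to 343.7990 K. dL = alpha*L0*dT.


dT = 61.3190 K
dL = 1.760000e-05 * 58.2700 * 61.3190 = 0.062886 m
L_final = 58.332886 m

dL = 0.062886 m


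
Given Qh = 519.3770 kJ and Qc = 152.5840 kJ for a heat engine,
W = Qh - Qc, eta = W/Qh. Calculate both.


W = 519.3770 - 152.5840 = 366.7930 kJ
eta = 366.7930 / 519.3770 = 0.7062 = 70.6217%

W = 366.7930 kJ, eta = 70.6217%


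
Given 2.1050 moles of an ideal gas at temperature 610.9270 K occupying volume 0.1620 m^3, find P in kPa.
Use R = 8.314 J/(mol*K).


P = nRT/V = 2.1050 * 8.314 * 610.9270 / 0.1620
= 10691.8151 / 0.1620 = 65998.8586 Pa = 65.9989 kPa

65.9989 kPa


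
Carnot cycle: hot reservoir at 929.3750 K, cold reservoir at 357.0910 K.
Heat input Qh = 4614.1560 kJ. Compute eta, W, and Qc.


eta = 1 - 357.0910/929.3750 = 0.6158
W = 0.6158 * 4614.1560 = 2841.2725 kJ
Qc = 4614.1560 - 2841.2725 = 1772.8835 kJ

eta = 61.5773%, W = 2841.2725 kJ, Qc = 1772.8835 kJ


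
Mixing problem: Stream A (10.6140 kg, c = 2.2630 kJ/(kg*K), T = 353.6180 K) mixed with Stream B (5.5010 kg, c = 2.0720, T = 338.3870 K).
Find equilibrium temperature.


num = 12350.6806
den = 35.4176
Tf = 348.7164 K

348.7164 K


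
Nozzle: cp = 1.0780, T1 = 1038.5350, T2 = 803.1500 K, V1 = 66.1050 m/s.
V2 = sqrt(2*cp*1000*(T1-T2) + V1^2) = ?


dT = 235.3850 K
2*cp*1000*dT = 507490.0600
V1^2 = 4369.8710
V2 = sqrt(511859.9310) = 715.4439 m/s

715.4439 m/s


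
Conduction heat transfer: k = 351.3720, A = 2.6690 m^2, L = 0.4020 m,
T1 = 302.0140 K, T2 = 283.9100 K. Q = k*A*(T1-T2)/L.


dT = 18.1040 K
Q = 351.3720 * 2.6690 * 18.1040 / 0.4020 = 42234.1942 W

42234.1942 W


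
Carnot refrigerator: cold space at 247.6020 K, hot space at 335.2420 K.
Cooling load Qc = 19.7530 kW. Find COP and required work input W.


COP = 247.6020 / 87.6400 = 2.8252
W = 19.7530 / 2.8252 = 6.9917 kW

COP = 2.8252, W = 6.9917 kW


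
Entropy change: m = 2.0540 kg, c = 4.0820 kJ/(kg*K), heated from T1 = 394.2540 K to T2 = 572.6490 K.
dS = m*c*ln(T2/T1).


T2/T1 = 1.4525
ln(T2/T1) = 0.3733
dS = 2.0540 * 4.0820 * 0.3733 = 3.1297 kJ/K

3.1297 kJ/K


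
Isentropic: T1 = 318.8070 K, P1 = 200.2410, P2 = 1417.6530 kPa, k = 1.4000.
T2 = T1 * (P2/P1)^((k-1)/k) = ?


(k-1)/k = 0.2857
(P2/P1)^exp = 1.7493
T2 = 318.8070 * 1.7493 = 557.6861 K

557.6861 K


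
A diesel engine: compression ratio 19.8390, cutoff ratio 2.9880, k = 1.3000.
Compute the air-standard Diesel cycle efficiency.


r^(k-1) = 2.4505
rc^k = 4.1495
eta = 0.5027 = 50.2693%

50.2693%


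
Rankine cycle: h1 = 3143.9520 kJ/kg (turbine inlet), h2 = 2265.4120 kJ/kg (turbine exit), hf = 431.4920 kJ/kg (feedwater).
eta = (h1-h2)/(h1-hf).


W = 878.5400 kJ/kg
Q_in = 2712.4600 kJ/kg
eta = 0.3239 = 32.3890%

eta = 32.3890%


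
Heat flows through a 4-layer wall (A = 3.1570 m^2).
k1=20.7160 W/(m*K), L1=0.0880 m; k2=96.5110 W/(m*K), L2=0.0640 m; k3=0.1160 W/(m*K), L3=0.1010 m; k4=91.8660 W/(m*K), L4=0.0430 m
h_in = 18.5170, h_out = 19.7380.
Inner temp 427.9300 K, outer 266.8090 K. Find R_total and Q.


R_conv_in = 1/(18.5170*3.1570) = 0.0171
R_1 = 0.0880/(20.7160*3.1570) = 0.0013
R_2 = 0.0640/(96.5110*3.1570) = 0.0002
R_3 = 0.1010/(0.1160*3.1570) = 0.2758
R_4 = 0.0430/(91.8660*3.1570) = 0.0001
R_conv_out = 1/(19.7380*3.1570) = 0.0160
R_total = 0.3107 K/W
Q = 161.1210 / 0.3107 = 518.6498 W

R_total = 0.3107 K/W, Q = 518.6498 W


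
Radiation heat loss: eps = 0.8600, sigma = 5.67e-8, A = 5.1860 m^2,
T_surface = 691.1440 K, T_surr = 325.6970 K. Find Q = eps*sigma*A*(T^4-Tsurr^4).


T^4 = 2.2818e+11
Tsurr^4 = 1.1253e+10
Q = 0.8600 * 5.67e-8 * 5.1860 * 2.1693e+11 = 54856.0760 W

54856.0760 W


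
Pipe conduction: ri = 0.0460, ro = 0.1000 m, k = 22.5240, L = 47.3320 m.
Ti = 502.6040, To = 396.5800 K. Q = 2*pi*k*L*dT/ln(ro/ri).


dT = 106.0240 K
ln(ro/ri) = 0.7765
Q = 2*pi*22.5240*47.3320*106.0240 / 0.7765 = 914590.8795 W

914590.8795 W


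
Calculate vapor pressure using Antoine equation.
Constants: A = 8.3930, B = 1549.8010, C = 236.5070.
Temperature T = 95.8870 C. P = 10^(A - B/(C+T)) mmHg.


C+T = 332.3940
B/(C+T) = 4.6625
log10(P) = 8.3930 - 4.6625 = 3.7305
P = 10^3.7305 = 5375.9839 mmHg

5375.9839 mmHg


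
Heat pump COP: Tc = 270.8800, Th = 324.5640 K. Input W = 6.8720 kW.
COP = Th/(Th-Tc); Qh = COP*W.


COP = 324.5640 / 53.6840 = 6.0458
Qh = 6.0458 * 6.8720 = 41.5469 kW

COP = 6.0458, Qh = 41.5469 kW


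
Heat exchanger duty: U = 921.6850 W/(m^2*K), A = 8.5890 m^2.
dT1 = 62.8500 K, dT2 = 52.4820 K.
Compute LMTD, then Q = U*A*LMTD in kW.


LMTD = 57.5103 K
Q = 921.6850 * 8.5890 * 57.5103 = 455271.9777 W = 455.2720 kW

455.2720 kW


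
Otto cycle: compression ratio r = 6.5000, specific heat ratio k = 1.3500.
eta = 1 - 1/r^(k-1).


r^(k-1) = 1.9254
eta = 1 - 1/1.9254 = 0.4806 = 48.0626%

48.0626%


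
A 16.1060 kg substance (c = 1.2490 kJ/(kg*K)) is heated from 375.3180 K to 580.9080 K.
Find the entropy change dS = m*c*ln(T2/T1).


T2/T1 = 1.5478
ln(T2/T1) = 0.4368
dS = 16.1060 * 1.2490 * 0.4368 = 8.7872 kJ/K

8.7872 kJ/K


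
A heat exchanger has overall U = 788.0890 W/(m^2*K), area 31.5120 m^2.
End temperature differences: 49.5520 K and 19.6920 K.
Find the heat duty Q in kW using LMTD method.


LMTD = 32.3577 K
Q = 788.0890 * 31.5120 * 32.3577 = 803579.1668 W = 803.5792 kW

803.5792 kW


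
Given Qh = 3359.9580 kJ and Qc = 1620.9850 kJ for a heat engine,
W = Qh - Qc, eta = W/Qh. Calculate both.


W = 3359.9580 - 1620.9850 = 1738.9730 kJ
eta = 1738.9730 / 3359.9580 = 0.5176 = 51.7558%

W = 1738.9730 kJ, eta = 51.7558%


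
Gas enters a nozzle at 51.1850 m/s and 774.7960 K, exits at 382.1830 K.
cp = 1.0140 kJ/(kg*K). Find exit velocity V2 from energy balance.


dT = 392.6130 K
2*cp*1000*dT = 796219.1640
V1^2 = 2619.9042
V2 = sqrt(798839.0682) = 893.7780 m/s

893.7780 m/s


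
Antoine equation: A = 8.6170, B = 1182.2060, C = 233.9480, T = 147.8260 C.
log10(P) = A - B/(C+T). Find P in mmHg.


C+T = 381.7740
B/(C+T) = 3.0966
log10(P) = 8.6170 - 3.0966 = 5.5204
P = 10^5.5204 = 331426.9866 mmHg

331426.9866 mmHg


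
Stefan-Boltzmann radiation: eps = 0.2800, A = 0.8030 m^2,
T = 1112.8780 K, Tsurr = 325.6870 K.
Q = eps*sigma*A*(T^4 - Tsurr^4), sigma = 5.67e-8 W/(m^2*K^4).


T^4 = 1.5339e+12
Tsurr^4 = 1.1251e+10
Q = 0.2800 * 5.67e-8 * 0.8030 * 1.5226e+12 = 19411.0706 W

19411.0706 W


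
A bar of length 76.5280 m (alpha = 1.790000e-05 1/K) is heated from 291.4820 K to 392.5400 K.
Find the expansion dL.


dT = 101.0580 K
dL = 1.790000e-05 * 76.5280 * 101.0580 = 0.138434 m
L_final = 76.666434 m

dL = 0.138434 m


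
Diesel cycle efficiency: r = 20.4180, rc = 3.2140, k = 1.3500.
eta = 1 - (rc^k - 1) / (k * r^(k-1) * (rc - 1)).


r^(k-1) = 2.8741
rc^k = 4.8363
eta = 0.5534 = 55.3424%

55.3424%


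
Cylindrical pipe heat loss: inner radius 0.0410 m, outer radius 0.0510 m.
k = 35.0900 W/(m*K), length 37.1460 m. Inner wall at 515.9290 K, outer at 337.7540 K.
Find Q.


dT = 178.1750 K
ln(ro/ri) = 0.2183
Q = 2*pi*35.0900*37.1460*178.1750 / 0.2183 = 6685912.8314 W

6685912.8314 W


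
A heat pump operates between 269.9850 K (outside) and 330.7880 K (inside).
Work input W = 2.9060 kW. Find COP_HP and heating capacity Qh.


COP = 330.7880 / 60.8030 = 5.4403
Qh = 5.4403 * 2.9060 = 15.8096 kW

COP = 5.4403, Qh = 15.8096 kW


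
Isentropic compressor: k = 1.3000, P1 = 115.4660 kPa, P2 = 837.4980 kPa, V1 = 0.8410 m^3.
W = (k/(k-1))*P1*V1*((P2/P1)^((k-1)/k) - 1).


(k-1)/k = 0.2308
(P2/P1)^exp = 1.5797
W = 4.3333 * 115.4660 * 0.8410 * (1.5797 - 1) = 243.9498 kJ

243.9498 kJ


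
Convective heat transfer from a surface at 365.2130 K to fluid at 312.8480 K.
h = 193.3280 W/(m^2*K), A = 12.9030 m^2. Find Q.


dT = 52.3650 K
Q = 193.3280 * 12.9030 * 52.3650 = 130625.0782 W

130625.0782 W


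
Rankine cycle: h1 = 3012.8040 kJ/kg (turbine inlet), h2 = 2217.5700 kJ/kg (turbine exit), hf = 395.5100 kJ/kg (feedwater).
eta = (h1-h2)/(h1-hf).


W = 795.2340 kJ/kg
Q_in = 2617.2940 kJ/kg
eta = 0.3038 = 30.3838%

eta = 30.3838%


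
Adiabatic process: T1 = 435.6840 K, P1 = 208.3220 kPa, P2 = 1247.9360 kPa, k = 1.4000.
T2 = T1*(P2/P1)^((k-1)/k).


(k-1)/k = 0.2857
(P2/P1)^exp = 1.6677
T2 = 435.6840 * 1.6677 = 726.6114 K

726.6114 K


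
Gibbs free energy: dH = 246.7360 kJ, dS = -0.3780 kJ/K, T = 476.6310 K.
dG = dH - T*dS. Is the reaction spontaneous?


T*dS = 476.6310 * -0.3780 = -180.1665 kJ
dG = 246.7360 + 180.1665 = 426.9025 kJ (non-spontaneous)

dG = 426.9025 kJ, non-spontaneous


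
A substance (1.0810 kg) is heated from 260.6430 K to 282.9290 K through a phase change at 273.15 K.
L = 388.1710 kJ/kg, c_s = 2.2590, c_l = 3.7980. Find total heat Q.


Q1 (sensible, solid) = 1.0810 * 2.2590 * 12.5070 = 30.5418 kJ
Q2 (latent) = 1.0810 * 388.1710 = 419.6129 kJ
Q3 (sensible, liquid) = 1.0810 * 3.7980 * 9.7790 = 40.1490 kJ
Q_total = 490.3037 kJ

490.3037 kJ


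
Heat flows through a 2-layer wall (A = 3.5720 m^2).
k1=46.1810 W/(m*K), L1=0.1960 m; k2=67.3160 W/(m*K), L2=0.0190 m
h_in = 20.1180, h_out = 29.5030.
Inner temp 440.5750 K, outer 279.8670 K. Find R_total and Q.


R_conv_in = 1/(20.1180*3.5720) = 0.0139
R_1 = 0.1960/(46.1810*3.5720) = 0.0012
R_2 = 0.0190/(67.3160*3.5720) = 7.9018e-05
R_conv_out = 1/(29.5030*3.5720) = 0.0095
R_total = 0.0247 K/W
Q = 160.7080 / 0.0247 = 6513.8085 W

R_total = 0.0247 K/W, Q = 6513.8085 W


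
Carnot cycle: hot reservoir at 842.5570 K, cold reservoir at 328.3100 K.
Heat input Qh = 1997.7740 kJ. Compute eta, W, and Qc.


eta = 1 - 328.3100/842.5570 = 0.6103
W = 0.6103 * 1997.7740 = 1219.3232 kJ
Qc = 1997.7740 - 1219.3232 = 778.4508 kJ

eta = 61.0341%, W = 1219.3232 kJ, Qc = 778.4508 kJ


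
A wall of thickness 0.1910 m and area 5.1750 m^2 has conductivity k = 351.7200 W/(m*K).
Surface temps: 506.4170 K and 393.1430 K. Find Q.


dT = 113.2740 K
Q = 351.7200 * 5.1750 * 113.2740 / 0.1910 = 1079454.3685 W

1079454.3685 W


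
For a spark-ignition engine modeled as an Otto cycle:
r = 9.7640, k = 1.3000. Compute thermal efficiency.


r^(k-1) = 1.9810
eta = 1 - 1/1.9810 = 0.4952 = 49.5209%

49.5209%


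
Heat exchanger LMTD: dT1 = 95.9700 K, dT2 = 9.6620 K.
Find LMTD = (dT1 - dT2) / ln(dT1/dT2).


dT1/dT2 = 9.9327
ln(dT1/dT2) = 2.2958
LMTD = 86.3080 / 2.2958 = 37.5933 K

37.5933 K


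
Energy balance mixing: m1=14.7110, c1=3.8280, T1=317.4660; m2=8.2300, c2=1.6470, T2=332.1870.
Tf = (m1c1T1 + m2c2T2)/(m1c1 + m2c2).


num = 22380.4193
den = 69.8685
Tf = 320.3219 K

320.3219 K


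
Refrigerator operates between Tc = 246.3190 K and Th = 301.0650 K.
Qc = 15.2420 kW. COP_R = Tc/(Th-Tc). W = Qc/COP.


COP = 246.3190 / 54.7460 = 4.4993
W = 15.2420 / 4.4993 = 3.3876 kW

COP = 4.4993, W = 3.3876 kW


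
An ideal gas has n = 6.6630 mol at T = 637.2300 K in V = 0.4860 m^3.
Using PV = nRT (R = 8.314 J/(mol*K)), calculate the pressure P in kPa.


P = nRT/V = 6.6630 * 8.314 * 637.2300 / 0.4860
= 35300.1091 / 0.4860 = 72633.9693 Pa = 72.6340 kPa

72.6340 kPa


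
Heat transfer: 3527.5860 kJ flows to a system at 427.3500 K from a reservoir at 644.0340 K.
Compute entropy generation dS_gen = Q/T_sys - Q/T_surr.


dS_sys = 3527.5860/427.3500 = 8.2546 kJ/K
dS_surr = -3527.5860/644.0340 = -5.4773 kJ/K
dS_gen = 8.2546 - 5.4773 = 2.7772 kJ/K (irreversible)

dS_gen = 2.7772 kJ/K, irreversible


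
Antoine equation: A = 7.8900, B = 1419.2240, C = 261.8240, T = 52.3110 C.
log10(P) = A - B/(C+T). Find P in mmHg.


C+T = 314.1350
B/(C+T) = 4.5179
log10(P) = 7.8900 - 4.5179 = 3.3721
P = 10^3.3721 = 2355.7041 mmHg

2355.7041 mmHg


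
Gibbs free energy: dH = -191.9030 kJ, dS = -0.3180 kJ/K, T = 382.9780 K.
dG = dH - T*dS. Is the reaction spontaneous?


T*dS = 382.9780 * -0.3180 = -121.7870 kJ
dG = -191.9030 + 121.7870 = -70.1160 kJ (spontaneous)

dG = -70.1160 kJ, spontaneous


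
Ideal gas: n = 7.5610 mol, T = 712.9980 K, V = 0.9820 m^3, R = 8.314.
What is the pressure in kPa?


P = nRT/V = 7.5610 * 8.314 * 712.9980 / 0.9820
= 44820.5901 / 0.9820 = 45642.1488 Pa = 45.6421 kPa

45.6421 kPa


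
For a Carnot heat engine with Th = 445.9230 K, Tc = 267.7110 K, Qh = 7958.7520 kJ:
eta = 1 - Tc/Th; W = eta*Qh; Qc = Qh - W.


eta = 1 - 267.7110/445.9230 = 0.3996
W = 0.3996 * 7958.7520 = 3180.6951 kJ
Qc = 7958.7520 - 3180.6951 = 4778.0569 kJ

eta = 39.9647%, W = 3180.6951 kJ, Qc = 4778.0569 kJ


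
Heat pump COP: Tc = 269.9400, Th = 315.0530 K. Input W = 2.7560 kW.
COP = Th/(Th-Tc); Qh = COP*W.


COP = 315.0530 / 45.1130 = 6.9836
Qh = 6.9836 * 2.7560 = 19.2469 kW

COP = 6.9836, Qh = 19.2469 kW


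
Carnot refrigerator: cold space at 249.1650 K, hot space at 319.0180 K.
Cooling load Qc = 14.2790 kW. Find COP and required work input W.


COP = 249.1650 / 69.8530 = 3.5670
W = 14.2790 / 3.5670 = 4.0031 kW

COP = 3.5670, W = 4.0031 kW


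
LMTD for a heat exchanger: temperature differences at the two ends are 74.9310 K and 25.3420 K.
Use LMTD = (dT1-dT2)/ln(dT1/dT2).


dT1/dT2 = 2.9568
ln(dT1/dT2) = 1.0841
LMTD = 49.5890 / 1.0841 = 45.7419 K

45.7419 K


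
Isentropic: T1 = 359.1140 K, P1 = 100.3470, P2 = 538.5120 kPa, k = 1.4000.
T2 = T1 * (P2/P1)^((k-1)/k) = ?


(k-1)/k = 0.2857
(P2/P1)^exp = 1.6162
T2 = 359.1140 * 1.6162 = 580.3841 K

580.3841 K


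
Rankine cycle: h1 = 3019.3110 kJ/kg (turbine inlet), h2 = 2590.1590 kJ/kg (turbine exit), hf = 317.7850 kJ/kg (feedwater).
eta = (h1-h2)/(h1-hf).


W = 429.1520 kJ/kg
Q_in = 2701.5260 kJ/kg
eta = 0.1589 = 15.8855%

eta = 15.8855%


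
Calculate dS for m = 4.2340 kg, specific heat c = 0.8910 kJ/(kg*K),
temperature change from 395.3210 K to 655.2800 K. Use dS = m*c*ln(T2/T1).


T2/T1 = 1.6576
ln(T2/T1) = 0.5054
dS = 4.2340 * 0.8910 * 0.5054 = 1.9065 kJ/K

1.9065 kJ/K


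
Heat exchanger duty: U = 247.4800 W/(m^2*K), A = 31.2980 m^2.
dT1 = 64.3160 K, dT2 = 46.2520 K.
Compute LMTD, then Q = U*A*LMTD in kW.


LMTD = 54.7886 K
Q = 247.4800 * 31.2980 * 54.7886 = 424372.0385 W = 424.3720 kW

424.3720 kW


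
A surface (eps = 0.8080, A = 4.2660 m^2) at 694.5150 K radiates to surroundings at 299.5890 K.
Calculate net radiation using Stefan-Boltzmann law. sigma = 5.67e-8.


T^4 = 2.3266e+11
Tsurr^4 = 8.0557e+09
Q = 0.8080 * 5.67e-8 * 4.2660 * 2.2461e+11 = 43897.3496 W

43897.3496 W


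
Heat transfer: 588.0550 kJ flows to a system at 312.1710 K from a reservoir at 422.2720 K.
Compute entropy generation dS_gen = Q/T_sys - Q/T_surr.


dS_sys = 588.0550/312.1710 = 1.8838 kJ/K
dS_surr = -588.0550/422.2720 = -1.3926 kJ/K
dS_gen = 1.8838 - 1.3926 = 0.4912 kJ/K (irreversible)

dS_gen = 0.4912 kJ/K, irreversible


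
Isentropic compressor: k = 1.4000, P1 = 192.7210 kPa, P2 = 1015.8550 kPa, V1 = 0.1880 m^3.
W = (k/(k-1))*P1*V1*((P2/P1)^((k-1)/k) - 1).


(k-1)/k = 0.2857
(P2/P1)^exp = 1.6079
W = 3.5000 * 192.7210 * 0.1880 * (1.6079 - 1) = 77.0875 kJ

77.0875 kJ


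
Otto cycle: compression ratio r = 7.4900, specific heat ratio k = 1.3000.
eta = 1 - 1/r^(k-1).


r^(k-1) = 1.8296
eta = 1 - 1/1.8296 = 0.4534 = 45.3418%

45.3418%


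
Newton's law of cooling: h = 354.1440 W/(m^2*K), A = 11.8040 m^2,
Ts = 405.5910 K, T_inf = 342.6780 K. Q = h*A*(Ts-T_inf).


dT = 62.9130 K
Q = 354.1440 * 11.8040 * 62.9130 = 262996.2064 W

262996.2064 W


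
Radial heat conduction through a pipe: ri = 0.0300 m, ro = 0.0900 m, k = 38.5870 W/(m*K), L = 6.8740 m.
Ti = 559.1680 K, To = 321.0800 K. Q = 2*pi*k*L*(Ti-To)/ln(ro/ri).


dT = 238.0880 K
ln(ro/ri) = 1.0986
Q = 2*pi*38.5870*6.8740*238.0880 / 1.0986 = 361179.8102 W

361179.8102 W


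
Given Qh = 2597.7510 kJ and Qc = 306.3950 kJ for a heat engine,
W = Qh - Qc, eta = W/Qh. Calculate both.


W = 2597.7510 - 306.3950 = 2291.3560 kJ
eta = 2291.3560 / 2597.7510 = 0.8821 = 88.2054%

W = 2291.3560 kJ, eta = 88.2054%


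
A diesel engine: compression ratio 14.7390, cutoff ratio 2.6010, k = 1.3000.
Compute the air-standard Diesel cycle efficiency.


r^(k-1) = 2.2415
rc^k = 3.4648
eta = 0.4717 = 47.1661%

47.1661%


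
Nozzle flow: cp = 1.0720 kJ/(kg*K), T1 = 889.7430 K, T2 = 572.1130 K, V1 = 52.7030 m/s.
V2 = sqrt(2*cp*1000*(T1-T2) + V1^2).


dT = 317.6300 K
2*cp*1000*dT = 680998.7200
V1^2 = 2777.6062
V2 = sqrt(683776.3262) = 826.9077 m/s

826.9077 m/s


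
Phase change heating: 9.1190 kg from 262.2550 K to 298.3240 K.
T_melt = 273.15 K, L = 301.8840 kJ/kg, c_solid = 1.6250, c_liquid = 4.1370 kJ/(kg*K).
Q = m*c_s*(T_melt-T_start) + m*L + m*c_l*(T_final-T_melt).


Q1 (sensible, solid) = 9.1190 * 1.6250 * 10.8950 = 161.4462 kJ
Q2 (latent) = 9.1190 * 301.8840 = 2752.8802 kJ
Q3 (sensible, liquid) = 9.1190 * 4.1370 * 25.1740 = 949.6968 kJ
Q_total = 3864.0232 kJ

3864.0232 kJ


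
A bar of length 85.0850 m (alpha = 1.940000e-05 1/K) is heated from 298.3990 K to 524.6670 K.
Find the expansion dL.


dT = 226.2680 K
dL = 1.940000e-05 * 85.0850 * 226.2680 = 0.373489 m
L_final = 85.458489 m

dL = 0.373489 m


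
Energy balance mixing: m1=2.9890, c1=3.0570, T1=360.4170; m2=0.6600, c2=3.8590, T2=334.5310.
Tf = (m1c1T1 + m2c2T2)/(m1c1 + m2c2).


num = 4145.2949
den = 11.6843
Tf = 354.7744 K

354.7744 K


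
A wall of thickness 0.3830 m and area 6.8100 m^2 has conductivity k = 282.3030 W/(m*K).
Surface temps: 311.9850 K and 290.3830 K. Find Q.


dT = 21.6020 K
Q = 282.3030 * 6.8100 * 21.6020 / 0.3830 = 108432.0811 W

108432.0811 W


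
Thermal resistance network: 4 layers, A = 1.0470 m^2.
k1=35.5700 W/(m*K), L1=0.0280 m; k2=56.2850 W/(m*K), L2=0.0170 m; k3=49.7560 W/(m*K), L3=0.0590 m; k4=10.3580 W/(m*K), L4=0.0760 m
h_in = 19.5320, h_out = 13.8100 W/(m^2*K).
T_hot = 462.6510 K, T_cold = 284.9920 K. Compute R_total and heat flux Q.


R_conv_in = 1/(19.5320*1.0470) = 0.0489
R_1 = 0.0280/(35.5700*1.0470) = 0.0008
R_2 = 0.0170/(56.2850*1.0470) = 0.0003
R_3 = 0.0590/(49.7560*1.0470) = 0.0011
R_4 = 0.0760/(10.3580*1.0470) = 0.0070
R_conv_out = 1/(13.8100*1.0470) = 0.0692
R_total = 0.1272 K/W
Q = 177.6590 / 0.1272 = 1396.2368 W

R_total = 0.1272 K/W, Q = 1396.2368 W


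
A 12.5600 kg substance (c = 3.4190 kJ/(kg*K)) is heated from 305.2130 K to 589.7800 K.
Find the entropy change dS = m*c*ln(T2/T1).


T2/T1 = 1.9324
ln(T2/T1) = 0.6587
dS = 12.5600 * 3.4190 * 0.6587 = 28.2880 kJ/K

28.2880 kJ/K


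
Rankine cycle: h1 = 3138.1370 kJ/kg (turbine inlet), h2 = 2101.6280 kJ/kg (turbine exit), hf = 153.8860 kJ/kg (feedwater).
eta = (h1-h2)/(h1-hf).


W = 1036.5090 kJ/kg
Q_in = 2984.2510 kJ/kg
eta = 0.3473 = 34.7326%

eta = 34.7326%


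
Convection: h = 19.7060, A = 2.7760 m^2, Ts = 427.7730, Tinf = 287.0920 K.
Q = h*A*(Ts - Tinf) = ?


dT = 140.6810 K
Q = 19.7060 * 2.7760 * 140.6810 = 7695.7932 W

7695.7932 W


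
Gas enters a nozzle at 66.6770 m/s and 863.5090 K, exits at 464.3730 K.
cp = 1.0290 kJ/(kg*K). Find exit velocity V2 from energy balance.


dT = 399.1360 K
2*cp*1000*dT = 821421.8880
V1^2 = 4445.8223
V2 = sqrt(825867.7103) = 908.7726 m/s

908.7726 m/s


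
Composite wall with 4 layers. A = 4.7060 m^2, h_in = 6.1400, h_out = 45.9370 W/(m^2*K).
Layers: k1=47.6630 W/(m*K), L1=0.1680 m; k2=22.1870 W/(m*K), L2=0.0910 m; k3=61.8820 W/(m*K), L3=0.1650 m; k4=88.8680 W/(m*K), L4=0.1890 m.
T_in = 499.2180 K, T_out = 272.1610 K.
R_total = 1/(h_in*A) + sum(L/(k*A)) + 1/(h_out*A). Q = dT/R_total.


R_conv_in = 1/(6.1400*4.7060) = 0.0346
R_1 = 0.1680/(47.6630*4.7060) = 0.0007
R_2 = 0.0910/(22.1870*4.7060) = 0.0009
R_3 = 0.1650/(61.8820*4.7060) = 0.0006
R_4 = 0.1890/(88.8680*4.7060) = 0.0005
R_conv_out = 1/(45.9370*4.7060) = 0.0046
R_total = 0.0419 K/W
Q = 227.0570 / 0.0419 = 5422.5042 W

R_total = 0.0419 K/W, Q = 5422.5042 W


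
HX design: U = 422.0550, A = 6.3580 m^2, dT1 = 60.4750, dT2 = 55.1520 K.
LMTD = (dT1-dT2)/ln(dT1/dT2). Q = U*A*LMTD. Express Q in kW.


LMTD = 57.7726 K
Q = 422.0550 * 6.3580 * 57.7726 = 155028.5738 W = 155.0286 kW

155.0286 kW


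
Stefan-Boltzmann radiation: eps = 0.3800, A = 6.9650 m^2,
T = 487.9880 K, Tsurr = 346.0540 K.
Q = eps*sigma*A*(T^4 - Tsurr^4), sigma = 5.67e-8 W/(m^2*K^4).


T^4 = 5.6707e+10
Tsurr^4 = 1.4341e+10
Q = 0.3800 * 5.67e-8 * 6.9650 * 4.2366e+10 = 6357.7938 W

6357.7938 W


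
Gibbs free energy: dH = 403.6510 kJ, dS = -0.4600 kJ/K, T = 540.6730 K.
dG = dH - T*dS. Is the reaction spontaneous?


T*dS = 540.6730 * -0.4600 = -248.7096 kJ
dG = 403.6510 + 248.7096 = 652.3606 kJ (non-spontaneous)

dG = 652.3606 kJ, non-spontaneous


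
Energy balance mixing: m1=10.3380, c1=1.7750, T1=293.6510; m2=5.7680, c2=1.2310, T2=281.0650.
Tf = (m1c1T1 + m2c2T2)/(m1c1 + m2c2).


num = 7384.1573
den = 25.4504
Tf = 290.1396 K

290.1396 K


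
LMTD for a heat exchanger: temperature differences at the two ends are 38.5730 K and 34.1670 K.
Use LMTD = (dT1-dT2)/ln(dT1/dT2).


dT1/dT2 = 1.1290
ln(dT1/dT2) = 0.1213
LMTD = 4.4060 / 0.1213 = 36.3255 K

36.3255 K


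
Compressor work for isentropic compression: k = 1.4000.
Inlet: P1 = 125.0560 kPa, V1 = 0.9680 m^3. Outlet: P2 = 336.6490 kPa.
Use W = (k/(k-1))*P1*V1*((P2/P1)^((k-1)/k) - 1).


(k-1)/k = 0.2857
(P2/P1)^exp = 1.3270
W = 3.5000 * 125.0560 * 0.9680 * (1.3270 - 1) = 138.5556 kJ

138.5556 kJ


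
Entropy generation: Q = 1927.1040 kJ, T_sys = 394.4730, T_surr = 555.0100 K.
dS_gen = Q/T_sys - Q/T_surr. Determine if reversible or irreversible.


dS_sys = 1927.1040/394.4730 = 4.8853 kJ/K
dS_surr = -1927.1040/555.0100 = -3.4722 kJ/K
dS_gen = 4.8853 - 3.4722 = 1.4131 kJ/K (irreversible)

dS_gen = 1.4131 kJ/K, irreversible


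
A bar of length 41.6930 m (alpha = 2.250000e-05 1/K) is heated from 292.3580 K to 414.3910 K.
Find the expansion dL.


dT = 122.0330 K
dL = 2.250000e-05 * 41.6930 * 122.0330 = 0.114478 m
L_final = 41.807478 m

dL = 0.114478 m


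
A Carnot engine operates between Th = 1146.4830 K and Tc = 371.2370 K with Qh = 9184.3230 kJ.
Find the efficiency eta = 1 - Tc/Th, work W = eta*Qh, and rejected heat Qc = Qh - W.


eta = 1 - 371.2370/1146.4830 = 0.6762
W = 0.6762 * 9184.3230 = 6210.3927 kJ
Qc = 9184.3230 - 6210.3927 = 2973.9303 kJ

eta = 67.6195%, W = 6210.3927 kJ, Qc = 2973.9303 kJ


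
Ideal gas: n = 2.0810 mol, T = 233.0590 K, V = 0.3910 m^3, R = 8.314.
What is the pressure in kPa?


P = nRT/V = 2.0810 * 8.314 * 233.0590 / 0.3910
= 4032.2549 / 0.3910 = 10312.6724 Pa = 10.3127 kPa

10.3127 kPa


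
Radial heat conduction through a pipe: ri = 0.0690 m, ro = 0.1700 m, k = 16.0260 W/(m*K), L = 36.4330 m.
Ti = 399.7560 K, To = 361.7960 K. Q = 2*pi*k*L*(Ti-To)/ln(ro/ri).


dT = 37.9600 K
ln(ro/ri) = 0.9017
Q = 2*pi*16.0260*36.4330*37.9600 / 0.9017 = 154442.9044 W

154442.9044 W


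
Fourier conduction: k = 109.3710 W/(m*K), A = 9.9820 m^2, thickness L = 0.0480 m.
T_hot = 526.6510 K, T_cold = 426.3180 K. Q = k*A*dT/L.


dT = 100.3330 K
Q = 109.3710 * 9.9820 * 100.3330 / 0.0480 = 2282035.0429 W

2282035.0429 W


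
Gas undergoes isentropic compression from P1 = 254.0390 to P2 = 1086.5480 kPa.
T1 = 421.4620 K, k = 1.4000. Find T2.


(k-1)/k = 0.2857
(P2/P1)^exp = 1.5147
T2 = 421.4620 * 1.5147 = 638.3907 K

638.3907 K


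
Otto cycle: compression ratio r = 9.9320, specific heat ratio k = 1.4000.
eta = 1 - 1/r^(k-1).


r^(k-1) = 2.5050
eta = 1 - 1/2.5050 = 0.6008 = 60.0805%

60.0805%


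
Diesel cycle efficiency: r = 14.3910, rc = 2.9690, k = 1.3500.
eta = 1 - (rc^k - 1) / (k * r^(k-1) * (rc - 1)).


r^(k-1) = 2.5429
rc^k = 4.3453
eta = 0.5051 = 50.5087%

50.5087%


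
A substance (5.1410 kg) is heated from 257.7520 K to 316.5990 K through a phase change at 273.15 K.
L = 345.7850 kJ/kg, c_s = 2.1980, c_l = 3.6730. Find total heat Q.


Q1 (sensible, solid) = 5.1410 * 2.1980 * 15.3980 = 173.9961 kJ
Q2 (latent) = 5.1410 * 345.7850 = 1777.6807 kJ
Q3 (sensible, liquid) = 5.1410 * 3.6730 * 43.4490 = 820.4428 kJ
Q_total = 2772.1196 kJ

2772.1196 kJ


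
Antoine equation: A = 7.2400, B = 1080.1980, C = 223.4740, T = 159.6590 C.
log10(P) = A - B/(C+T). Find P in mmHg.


C+T = 383.1330
B/(C+T) = 2.8194
log10(P) = 7.2400 - 2.8194 = 4.4206
P = 10^4.4206 = 26340.1801 mmHg

26340.1801 mmHg


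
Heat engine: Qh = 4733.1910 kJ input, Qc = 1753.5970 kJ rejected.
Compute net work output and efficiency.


W = 4733.1910 - 1753.5970 = 2979.5940 kJ
eta = 2979.5940 / 4733.1910 = 0.6295 = 62.9511%

W = 2979.5940 kJ, eta = 62.9511%


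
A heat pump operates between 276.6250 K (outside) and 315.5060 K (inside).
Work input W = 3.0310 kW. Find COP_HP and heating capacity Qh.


COP = 315.5060 / 38.8810 = 8.1147
Qh = 8.1147 * 3.0310 = 24.5955 kW

COP = 8.1147, Qh = 24.5955 kW


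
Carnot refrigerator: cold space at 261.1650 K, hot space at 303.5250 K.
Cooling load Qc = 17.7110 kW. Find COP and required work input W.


COP = 261.1650 / 42.3600 = 6.1654
W = 17.7110 / 6.1654 = 2.8727 kW

COP = 6.1654, W = 2.8727 kW


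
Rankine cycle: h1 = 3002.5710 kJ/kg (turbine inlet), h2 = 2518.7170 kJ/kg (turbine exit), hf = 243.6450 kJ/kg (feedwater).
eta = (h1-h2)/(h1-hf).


W = 483.8540 kJ/kg
Q_in = 2758.9260 kJ/kg
eta = 0.1754 = 17.5378%

eta = 17.5378%


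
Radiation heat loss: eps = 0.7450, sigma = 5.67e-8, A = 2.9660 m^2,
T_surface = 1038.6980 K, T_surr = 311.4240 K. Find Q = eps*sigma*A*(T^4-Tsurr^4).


T^4 = 1.1640e+12
Tsurr^4 = 9.4061e+09
Q = 0.7450 * 5.67e-8 * 2.9660 * 1.1546e+12 = 144658.5085 W

144658.5085 W


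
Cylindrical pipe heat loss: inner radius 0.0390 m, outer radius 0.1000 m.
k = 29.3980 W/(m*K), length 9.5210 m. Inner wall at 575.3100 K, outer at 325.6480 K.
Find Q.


dT = 249.6620 K
ln(ro/ri) = 0.9416
Q = 2*pi*29.3980*9.5210*249.6620 / 0.9416 = 466296.6288 W

466296.6288 W


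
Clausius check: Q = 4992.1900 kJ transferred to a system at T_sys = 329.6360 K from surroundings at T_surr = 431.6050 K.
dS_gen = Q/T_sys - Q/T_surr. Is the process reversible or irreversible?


dS_sys = 4992.1900/329.6360 = 15.1446 kJ/K
dS_surr = -4992.1900/431.6050 = -11.5666 kJ/K
dS_gen = 15.1446 - 11.5666 = 3.5780 kJ/K (irreversible)

dS_gen = 3.5780 kJ/K, irreversible


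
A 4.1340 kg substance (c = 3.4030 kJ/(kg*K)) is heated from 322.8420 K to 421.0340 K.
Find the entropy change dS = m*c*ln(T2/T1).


T2/T1 = 1.3041
ln(T2/T1) = 0.2656
dS = 4.1340 * 3.4030 * 0.2656 = 3.7358 kJ/K

3.7358 kJ/K


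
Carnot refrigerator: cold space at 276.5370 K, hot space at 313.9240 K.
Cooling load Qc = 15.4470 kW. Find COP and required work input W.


COP = 276.5370 / 37.3870 = 7.3966
W = 15.4470 / 7.3966 = 2.0884 kW

COP = 7.3966, W = 2.0884 kW


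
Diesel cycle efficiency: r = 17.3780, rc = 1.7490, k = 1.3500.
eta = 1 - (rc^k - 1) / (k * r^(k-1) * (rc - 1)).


r^(k-1) = 2.7164
rc^k = 2.1270
eta = 0.5897 = 58.9696%

58.9696%


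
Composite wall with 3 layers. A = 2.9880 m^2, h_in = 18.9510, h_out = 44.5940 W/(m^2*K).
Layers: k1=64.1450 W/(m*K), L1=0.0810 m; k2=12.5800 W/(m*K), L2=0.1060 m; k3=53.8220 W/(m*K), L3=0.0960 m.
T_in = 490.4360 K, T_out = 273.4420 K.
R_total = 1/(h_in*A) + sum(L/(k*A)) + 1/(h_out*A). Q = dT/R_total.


R_conv_in = 1/(18.9510*2.9880) = 0.0177
R_1 = 0.0810/(64.1450*2.9880) = 0.0004
R_2 = 0.1060/(12.5800*2.9880) = 0.0028
R_3 = 0.0960/(53.8220*2.9880) = 0.0006
R_conv_out = 1/(44.5940*2.9880) = 0.0075
R_total = 0.0290 K/W
Q = 216.9940 / 0.0290 = 7481.4552 W

R_total = 0.0290 K/W, Q = 7481.4552 W


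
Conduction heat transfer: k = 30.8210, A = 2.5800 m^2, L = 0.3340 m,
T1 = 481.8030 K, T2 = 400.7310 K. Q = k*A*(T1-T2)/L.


dT = 81.0720 K
Q = 30.8210 * 2.5800 * 81.0720 / 0.3340 = 19301.4907 W

19301.4907 W


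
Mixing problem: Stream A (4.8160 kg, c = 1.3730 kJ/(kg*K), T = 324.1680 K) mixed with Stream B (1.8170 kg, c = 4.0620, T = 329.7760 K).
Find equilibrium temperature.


num = 4577.4807
den = 13.9930
Tf = 327.1260 K

327.1260 K


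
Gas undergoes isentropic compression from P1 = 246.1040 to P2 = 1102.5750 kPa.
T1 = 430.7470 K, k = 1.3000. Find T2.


(k-1)/k = 0.2308
(P2/P1)^exp = 1.4135
T2 = 430.7470 * 1.4135 = 608.8633 K

608.8633 K


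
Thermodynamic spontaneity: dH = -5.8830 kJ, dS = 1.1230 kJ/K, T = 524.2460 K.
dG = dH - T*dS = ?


T*dS = 524.2460 * 1.1230 = 588.7283 kJ
dG = -5.8830 - 588.7283 = -594.6113 kJ (spontaneous)

dG = -594.6113 kJ, spontaneous


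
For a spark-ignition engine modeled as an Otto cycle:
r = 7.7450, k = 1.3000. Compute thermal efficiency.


r^(k-1) = 1.8480
eta = 1 - 1/1.8480 = 0.4589 = 45.8880%

45.8880%


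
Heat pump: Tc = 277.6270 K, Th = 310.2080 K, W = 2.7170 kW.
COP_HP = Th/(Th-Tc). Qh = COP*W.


COP = 310.2080 / 32.5810 = 9.5211
Qh = 9.5211 * 2.7170 = 25.8689 kW

COP = 9.5211, Qh = 25.8689 kW


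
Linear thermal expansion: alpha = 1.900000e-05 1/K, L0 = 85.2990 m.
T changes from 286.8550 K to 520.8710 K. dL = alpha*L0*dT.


dT = 234.0160 K
dL = 1.900000e-05 * 85.2990 * 234.0160 = 0.379265 m
L_final = 85.678265 m

dL = 0.379265 m


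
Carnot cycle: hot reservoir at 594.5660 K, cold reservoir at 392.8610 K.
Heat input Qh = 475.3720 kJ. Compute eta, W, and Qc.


eta = 1 - 392.8610/594.5660 = 0.3392
W = 0.3392 * 475.3720 = 161.2687 kJ
Qc = 475.3720 - 161.2687 = 314.1033 kJ

eta = 33.9247%, W = 161.2687 kJ, Qc = 314.1033 kJ


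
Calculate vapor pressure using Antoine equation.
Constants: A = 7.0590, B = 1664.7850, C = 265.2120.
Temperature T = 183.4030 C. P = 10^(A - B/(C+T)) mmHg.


C+T = 448.6150
B/(C+T) = 3.7109
log10(P) = 7.0590 - 3.7109 = 3.3481
P = 10^3.3481 = 2228.7241 mmHg

2228.7241 mmHg


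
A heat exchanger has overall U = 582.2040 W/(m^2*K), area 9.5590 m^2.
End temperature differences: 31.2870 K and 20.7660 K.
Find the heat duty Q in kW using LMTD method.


LMTD = 25.6681 K
Q = 582.2040 * 9.5590 * 25.6681 = 142850.5647 W = 142.8506 kW

142.8506 kW


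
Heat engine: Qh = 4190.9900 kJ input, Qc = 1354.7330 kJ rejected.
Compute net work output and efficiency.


W = 4190.9900 - 1354.7330 = 2836.2570 kJ
eta = 2836.2570 / 4190.9900 = 0.6768 = 67.6751%

W = 2836.2570 kJ, eta = 67.6751%


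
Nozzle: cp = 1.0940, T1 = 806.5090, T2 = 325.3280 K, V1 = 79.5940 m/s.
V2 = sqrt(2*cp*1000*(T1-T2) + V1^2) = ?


dT = 481.1810 K
2*cp*1000*dT = 1052824.0280
V1^2 = 6335.2048
V2 = sqrt(1059159.2328) = 1029.1546 m/s

1029.1546 m/s


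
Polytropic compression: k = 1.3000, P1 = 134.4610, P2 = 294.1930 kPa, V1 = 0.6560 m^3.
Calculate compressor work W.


(k-1)/k = 0.2308
(P2/P1)^exp = 1.1980
W = 4.3333 * 134.4610 * 0.6560 * (1.1980 - 1) = 75.6948 kJ

75.6948 kJ


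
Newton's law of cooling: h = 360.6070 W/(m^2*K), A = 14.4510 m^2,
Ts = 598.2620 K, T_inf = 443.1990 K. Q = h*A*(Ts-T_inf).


dT = 155.0630 K
Q = 360.6070 * 14.4510 * 155.0630 = 808053.7236 W

808053.7236 W


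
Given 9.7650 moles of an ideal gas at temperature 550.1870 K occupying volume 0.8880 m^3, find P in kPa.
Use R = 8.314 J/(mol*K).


P = nRT/V = 9.7650 * 8.314 * 550.1870 / 0.8880
= 44667.5973 / 0.8880 = 50301.3483 Pa = 50.3013 kPa

50.3013 kPa


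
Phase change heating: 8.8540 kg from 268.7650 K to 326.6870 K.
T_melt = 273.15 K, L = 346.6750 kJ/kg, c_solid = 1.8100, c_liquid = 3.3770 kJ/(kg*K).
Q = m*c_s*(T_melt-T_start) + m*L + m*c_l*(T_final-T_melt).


Q1 (sensible, solid) = 8.8540 * 1.8100 * 4.3850 = 70.2729 kJ
Q2 (latent) = 8.8540 * 346.6750 = 3069.4605 kJ
Q3 (sensible, liquid) = 8.8540 * 3.3770 * 53.5370 = 1600.7541 kJ
Q_total = 4740.4874 kJ

4740.4874 kJ


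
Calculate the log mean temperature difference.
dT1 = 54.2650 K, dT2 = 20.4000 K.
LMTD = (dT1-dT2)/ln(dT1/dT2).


dT1/dT2 = 2.6600
ln(dT1/dT2) = 0.9783
LMTD = 33.8650 / 0.9783 = 34.6146 K

34.6146 K


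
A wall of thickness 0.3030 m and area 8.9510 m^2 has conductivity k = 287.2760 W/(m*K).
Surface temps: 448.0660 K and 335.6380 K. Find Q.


dT = 112.4280 K
Q = 287.2760 * 8.9510 * 112.4280 / 0.3030 = 954119.4710 W

954119.4710 W


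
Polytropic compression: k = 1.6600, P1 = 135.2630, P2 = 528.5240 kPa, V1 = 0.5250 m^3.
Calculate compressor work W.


(k-1)/k = 0.3976
(P2/P1)^exp = 1.7192
W = 2.5152 * 135.2630 * 0.5250 * (1.7192 - 1) = 128.4565 kJ

128.4565 kJ


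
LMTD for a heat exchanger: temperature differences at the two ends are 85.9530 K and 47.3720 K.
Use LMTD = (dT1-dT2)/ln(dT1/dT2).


dT1/dT2 = 1.8144
ln(dT1/dT2) = 0.5958
LMTD = 38.5810 / 0.5958 = 64.7583 K

64.7583 K


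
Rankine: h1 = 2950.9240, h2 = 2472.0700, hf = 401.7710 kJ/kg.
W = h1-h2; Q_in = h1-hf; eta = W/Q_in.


W = 478.8540 kJ/kg
Q_in = 2549.1530 kJ/kg
eta = 0.1878 = 18.7848%

eta = 18.7848%


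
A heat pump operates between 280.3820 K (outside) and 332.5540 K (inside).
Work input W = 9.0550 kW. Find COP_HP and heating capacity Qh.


COP = 332.5540 / 52.1720 = 6.3742
Qh = 6.3742 * 9.0550 = 57.7182 kW

COP = 6.3742, Qh = 57.7182 kW


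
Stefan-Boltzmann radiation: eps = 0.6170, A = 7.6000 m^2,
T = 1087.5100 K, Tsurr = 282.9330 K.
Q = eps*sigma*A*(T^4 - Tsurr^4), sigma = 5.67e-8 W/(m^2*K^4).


T^4 = 1.3987e+12
Tsurr^4 = 6.4082e+09
Q = 0.6170 * 5.67e-8 * 7.6000 * 1.3923e+12 = 370186.5101 W

370186.5101 W


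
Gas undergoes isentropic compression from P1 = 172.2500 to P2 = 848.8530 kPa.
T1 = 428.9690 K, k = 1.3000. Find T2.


(k-1)/k = 0.2308
(P2/P1)^exp = 1.4449
T2 = 428.9690 * 1.4449 = 619.8314 K

619.8314 K


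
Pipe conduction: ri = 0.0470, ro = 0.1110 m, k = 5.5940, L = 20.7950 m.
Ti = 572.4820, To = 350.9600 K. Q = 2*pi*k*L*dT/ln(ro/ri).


dT = 221.5220 K
ln(ro/ri) = 0.8594
Q = 2*pi*5.5940*20.7950*221.5220 / 0.8594 = 188404.6263 W

188404.6263 W


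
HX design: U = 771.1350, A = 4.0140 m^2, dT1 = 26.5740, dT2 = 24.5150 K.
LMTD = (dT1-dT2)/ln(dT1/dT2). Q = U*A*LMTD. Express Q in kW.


LMTD = 25.5307 K
Q = 771.1350 * 4.0140 * 25.5307 = 79025.9794 W = 79.0260 kW

79.0260 kW


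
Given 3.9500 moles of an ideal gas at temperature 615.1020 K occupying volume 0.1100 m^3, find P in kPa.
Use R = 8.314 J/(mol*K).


P = nRT/V = 3.9500 * 8.314 * 615.1020 / 0.1100
= 20200.1342 / 0.1100 = 183637.5837 Pa = 183.6376 kPa

183.6376 kPa


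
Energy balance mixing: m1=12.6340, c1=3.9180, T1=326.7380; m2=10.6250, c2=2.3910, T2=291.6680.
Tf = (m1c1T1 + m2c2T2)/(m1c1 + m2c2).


num = 23583.1782
den = 74.9044
Tf = 314.8438 K

314.8438 K


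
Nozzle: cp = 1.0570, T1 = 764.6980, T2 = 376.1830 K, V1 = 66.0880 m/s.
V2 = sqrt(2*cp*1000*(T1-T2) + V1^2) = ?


dT = 388.5150 K
2*cp*1000*dT = 821320.7100
V1^2 = 4367.6237
V2 = sqrt(825688.3337) = 908.6739 m/s

908.6739 m/s


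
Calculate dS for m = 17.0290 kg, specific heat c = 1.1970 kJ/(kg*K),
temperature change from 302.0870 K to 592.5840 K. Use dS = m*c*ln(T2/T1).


T2/T1 = 1.9616
ln(T2/T1) = 0.6738
dS = 17.0290 * 1.1970 * 0.6738 = 13.7341 kJ/K

13.7341 kJ/K


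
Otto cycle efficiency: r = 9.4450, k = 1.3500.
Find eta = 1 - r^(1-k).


r^(k-1) = 2.1944
eta = 1 - 1/2.1944 = 0.5443 = 54.4300%

54.4300%


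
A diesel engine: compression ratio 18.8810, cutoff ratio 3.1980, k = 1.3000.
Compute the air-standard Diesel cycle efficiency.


r^(k-1) = 2.4144
rc^k = 4.5325
eta = 0.4880 = 48.7954%

48.7954%


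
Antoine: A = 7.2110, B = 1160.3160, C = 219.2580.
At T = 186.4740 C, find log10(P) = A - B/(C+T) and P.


C+T = 405.7320
B/(C+T) = 2.8598
log10(P) = 7.2110 - 2.8598 = 4.3512
P = 10^4.3512 = 22448.6931 mmHg

22448.6931 mmHg


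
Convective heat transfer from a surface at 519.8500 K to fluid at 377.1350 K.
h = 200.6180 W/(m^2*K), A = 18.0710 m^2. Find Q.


dT = 142.7150 K
Q = 200.6180 * 18.0710 * 142.7150 = 517394.3767 W

517394.3767 W


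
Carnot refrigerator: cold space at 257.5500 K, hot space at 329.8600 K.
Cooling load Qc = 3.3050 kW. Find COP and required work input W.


COP = 257.5500 / 72.3100 = 3.5617
W = 3.3050 / 3.5617 = 0.9279 kW

COP = 3.5617, W = 0.9279 kW


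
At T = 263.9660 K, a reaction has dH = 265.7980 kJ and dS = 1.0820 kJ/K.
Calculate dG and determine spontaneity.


T*dS = 263.9660 * 1.0820 = 285.6112 kJ
dG = 265.7980 - 285.6112 = -19.8132 kJ (spontaneous)

dG = -19.8132 kJ, spontaneous


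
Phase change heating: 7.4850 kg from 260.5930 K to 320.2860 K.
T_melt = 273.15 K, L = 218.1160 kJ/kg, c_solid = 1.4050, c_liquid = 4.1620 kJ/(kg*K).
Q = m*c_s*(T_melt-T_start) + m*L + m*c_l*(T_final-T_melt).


Q1 (sensible, solid) = 7.4850 * 1.4050 * 12.5570 = 132.0547 kJ
Q2 (latent) = 7.4850 * 218.1160 = 1632.5983 kJ
Q3 (sensible, liquid) = 7.4850 * 4.1620 * 47.1360 = 1468.4075 kJ
Q_total = 3233.0605 kJ

3233.0605 kJ


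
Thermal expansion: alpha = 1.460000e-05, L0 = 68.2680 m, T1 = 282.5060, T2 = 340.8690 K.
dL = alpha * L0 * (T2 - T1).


dT = 58.3630 K
dL = 1.460000e-05 * 68.2680 * 58.3630 = 0.058171 m
L_final = 68.326171 m

dL = 0.058171 m


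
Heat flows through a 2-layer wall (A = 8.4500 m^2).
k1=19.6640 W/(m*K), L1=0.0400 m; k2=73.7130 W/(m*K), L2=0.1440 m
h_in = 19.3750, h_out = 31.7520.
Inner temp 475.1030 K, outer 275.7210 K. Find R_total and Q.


R_conv_in = 1/(19.3750*8.4500) = 0.0061
R_1 = 0.0400/(19.6640*8.4500) = 0.0002
R_2 = 0.1440/(73.7130*8.4500) = 0.0002
R_conv_out = 1/(31.7520*8.4500) = 0.0037
R_total = 0.0103 K/W
Q = 199.3820 / 0.0103 = 19344.2116 W

R_total = 0.0103 K/W, Q = 19344.2116 W


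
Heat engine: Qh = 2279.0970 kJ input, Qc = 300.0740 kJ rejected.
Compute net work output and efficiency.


W = 2279.0970 - 300.0740 = 1979.0230 kJ
eta = 1979.0230 / 2279.0970 = 0.8683 = 86.8336%

W = 1979.0230 kJ, eta = 86.8336%


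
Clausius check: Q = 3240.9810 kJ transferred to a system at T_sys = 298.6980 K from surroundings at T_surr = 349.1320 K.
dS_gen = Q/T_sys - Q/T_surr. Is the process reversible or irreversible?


dS_sys = 3240.9810/298.6980 = 10.8504 kJ/K
dS_surr = -3240.9810/349.1320 = -9.2830 kJ/K
dS_gen = 10.8504 - 9.2830 = 1.5674 kJ/K (irreversible)

dS_gen = 1.5674 kJ/K, irreversible


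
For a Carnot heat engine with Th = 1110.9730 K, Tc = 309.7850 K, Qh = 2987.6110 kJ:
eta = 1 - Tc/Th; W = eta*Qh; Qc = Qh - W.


eta = 1 - 309.7850/1110.9730 = 0.7212
W = 0.7212 * 2987.6110 = 2154.5421 kJ
Qc = 2987.6110 - 2154.5421 = 833.0689 kJ

eta = 72.1159%, W = 2154.5421 kJ, Qc = 833.0689 kJ


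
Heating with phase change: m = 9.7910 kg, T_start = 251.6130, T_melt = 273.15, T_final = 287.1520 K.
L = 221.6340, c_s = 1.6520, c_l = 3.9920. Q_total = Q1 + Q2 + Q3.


Q1 (sensible, solid) = 9.7910 * 1.6520 * 21.5370 = 348.3552 kJ
Q2 (latent) = 9.7910 * 221.6340 = 2170.0185 kJ
Q3 (sensible, liquid) = 9.7910 * 3.9920 * 14.0020 = 547.2776 kJ
Q_total = 3065.6513 kJ

3065.6513 kJ


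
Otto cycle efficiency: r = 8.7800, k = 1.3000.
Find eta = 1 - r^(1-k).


r^(k-1) = 1.9189
eta = 1 - 1/1.9189 = 0.4789 = 47.8863%

47.8863%


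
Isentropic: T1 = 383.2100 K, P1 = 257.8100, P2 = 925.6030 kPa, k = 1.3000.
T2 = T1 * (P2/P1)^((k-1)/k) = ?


(k-1)/k = 0.2308
(P2/P1)^exp = 1.3431
T2 = 383.2100 * 1.3431 = 514.6863 K

514.6863 K


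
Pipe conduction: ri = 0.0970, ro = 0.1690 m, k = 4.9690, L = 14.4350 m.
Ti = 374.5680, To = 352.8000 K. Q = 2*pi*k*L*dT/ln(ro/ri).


dT = 21.7680 K
ln(ro/ri) = 0.5552
Q = 2*pi*4.9690*14.4350*21.7680 / 0.5552 = 17670.3161 W

17670.3161 W


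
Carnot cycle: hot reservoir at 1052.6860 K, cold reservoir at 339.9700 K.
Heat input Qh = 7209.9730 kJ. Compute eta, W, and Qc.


eta = 1 - 339.9700/1052.6860 = 0.6770
W = 0.6770 * 7209.9730 = 4881.4776 kJ
Qc = 7209.9730 - 4881.4776 = 2328.4954 kJ

eta = 67.7045%, W = 4881.4776 kJ, Qc = 2328.4954 kJ


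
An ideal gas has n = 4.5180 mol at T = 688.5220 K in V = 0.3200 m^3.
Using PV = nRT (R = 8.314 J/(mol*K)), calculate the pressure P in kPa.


P = nRT/V = 4.5180 * 8.314 * 688.5220 / 0.3200
= 25862.7123 / 0.3200 = 80820.9759 Pa = 80.8210 kPa

80.8210 kPa


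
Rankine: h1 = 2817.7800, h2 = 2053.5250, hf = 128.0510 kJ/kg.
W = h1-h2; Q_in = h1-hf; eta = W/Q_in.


W = 764.2550 kJ/kg
Q_in = 2689.7290 kJ/kg
eta = 0.2841 = 28.4138%

eta = 28.4138%


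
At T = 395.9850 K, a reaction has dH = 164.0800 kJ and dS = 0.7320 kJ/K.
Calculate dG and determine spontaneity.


T*dS = 395.9850 * 0.7320 = 289.8610 kJ
dG = 164.0800 - 289.8610 = -125.7810 kJ (spontaneous)

dG = -125.7810 kJ, spontaneous
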